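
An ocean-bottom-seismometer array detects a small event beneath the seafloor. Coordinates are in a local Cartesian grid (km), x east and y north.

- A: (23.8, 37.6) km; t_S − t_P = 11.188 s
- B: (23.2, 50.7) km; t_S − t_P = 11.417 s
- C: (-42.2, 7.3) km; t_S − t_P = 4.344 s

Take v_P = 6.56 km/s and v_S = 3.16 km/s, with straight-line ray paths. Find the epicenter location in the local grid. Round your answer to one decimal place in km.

x ≈ -44.3 km, y ≈ 33.7 km

Distance from S−P lag: d = Δt · v_P v_S / (v_P − v_S) = Δt · (6.56·3.16)/(6.56−3.16) ≈ 6.0969·Δt.
So d_A = 68.21, d_B = 69.61, d_C = 26.49 km.
Circle about each station: (x − 23.8)² + (y − 37.6)² = 68.21²; (x − 23.2)² + (y − 50.7)² = 69.61²; (x + 42.2)² + (y − 7.3)² = 26.49².
Subtracting the A equation from the B and C equations removes the quadratic terms:
-1.2 x + 26.2 y = 935.58
-132.0 x − 60.6 y = 3804.81
Solving the 2×2 system: x ≈ -44.3, y ≈ 33.7 km.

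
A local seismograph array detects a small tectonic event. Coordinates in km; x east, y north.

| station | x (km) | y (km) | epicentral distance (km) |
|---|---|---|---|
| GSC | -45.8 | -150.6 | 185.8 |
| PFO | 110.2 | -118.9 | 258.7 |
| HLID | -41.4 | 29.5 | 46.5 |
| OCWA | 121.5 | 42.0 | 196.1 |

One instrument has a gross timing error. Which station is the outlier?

GSC

Solve using three stations at a time. Using PFO, HLID, OCWA (subtract circle equations pairwise → linear system) gives (x, y) ≈ (-73.5, 63.3).
Distances from that point to each station vs reported:
  GSC: calculated 215.7 vs reported 185.8 → residual 29.9 km
  PFO: calculated 258.7 vs reported 258.7 → residual 0.0 km
  HLID: calculated 46.6 vs reported 46.5 → residual 0.1 km
  OCWA: calculated 196.1 vs reported 196.1 → residual 0.0 km
PFO, HLID, OCWA are mutually consistent (residuals ≈ 0); GSC is off by 29.9 km.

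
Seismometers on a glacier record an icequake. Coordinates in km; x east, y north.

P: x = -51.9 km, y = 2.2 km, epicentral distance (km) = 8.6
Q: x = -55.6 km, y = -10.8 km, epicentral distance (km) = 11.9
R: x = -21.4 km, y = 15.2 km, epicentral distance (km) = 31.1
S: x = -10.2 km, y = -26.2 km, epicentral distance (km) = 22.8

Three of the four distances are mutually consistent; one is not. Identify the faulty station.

S

Solve using three stations at a time. Using P, Q, R (subtract circle equations pairwise → linear system) gives (x, y) ≈ (-45.9, -3.9).
Distances from that point to each station vs reported:
  P: calculated 8.6 vs reported 8.6 → residual 0.0 km
  Q: calculated 11.9 vs reported 11.9 → residual 0.0 km
  R: calculated 31.1 vs reported 31.1 → residual 0.0 km
  S: calculated 42.1 vs reported 22.8 → residual 19.3 km
P, Q, R are mutually consistent (residuals ≈ 0); S is off by 19.3 km.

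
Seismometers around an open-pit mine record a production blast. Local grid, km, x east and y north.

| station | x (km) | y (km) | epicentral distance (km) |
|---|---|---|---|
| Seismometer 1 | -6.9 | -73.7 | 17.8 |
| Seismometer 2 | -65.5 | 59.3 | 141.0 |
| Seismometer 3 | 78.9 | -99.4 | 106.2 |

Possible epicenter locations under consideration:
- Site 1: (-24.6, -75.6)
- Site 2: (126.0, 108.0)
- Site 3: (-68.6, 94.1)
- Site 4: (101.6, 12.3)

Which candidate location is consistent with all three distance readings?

For each candidate, compare |candidate − station| to the reported distance:
Site 1: residuals Seismometer 1 0.0, Seismometer 2 0.0, Seismometer 3 0.0 → max 0.0 km
Site 2: residuals Seismometer 1 207.3, Seismometer 2 56.6, Seismometer 3 106.5 → max 207.3 km
Site 3: residuals Seismometer 1 161.0, Seismometer 2 106.1, Seismometer 3 137.1 → max 161.0 km
Site 4: residuals Seismometer 1 120.6, Seismometer 2 32.6, Seismometer 3 7.8 → max 120.6 km
Only Site 1 has all residuals ≈ 0.

Site 1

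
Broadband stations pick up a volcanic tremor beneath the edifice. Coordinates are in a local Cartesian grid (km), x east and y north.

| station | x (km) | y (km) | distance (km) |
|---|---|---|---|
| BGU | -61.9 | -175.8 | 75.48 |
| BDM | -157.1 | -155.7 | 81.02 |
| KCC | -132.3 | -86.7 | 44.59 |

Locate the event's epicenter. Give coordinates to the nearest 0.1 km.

-92.5 km east, -106.8 km north

Circle about each station: (x + 61.9)² + (y + 175.8)² = 75.48²; (x + 157.1)² + (y + 155.7)² = 81.02²; (x + 132.3)² + (y + 86.7)² = 44.59².
Subtracting pairs of circle equations eliminates x²+y² and gives linear equations (the radical axes):
-190.4 x + 40.2 y = 13318.64
-140.8 x + 178.2 y = -6008.11
Solving the 2×2 system: x ≈ -92.5, y ≈ -106.8 km.
Check against BGU (with the unrounded x, y): √((x + 61.9)²+(y + 175.8)²) = 75.48 ≈ 75.48 km. ✓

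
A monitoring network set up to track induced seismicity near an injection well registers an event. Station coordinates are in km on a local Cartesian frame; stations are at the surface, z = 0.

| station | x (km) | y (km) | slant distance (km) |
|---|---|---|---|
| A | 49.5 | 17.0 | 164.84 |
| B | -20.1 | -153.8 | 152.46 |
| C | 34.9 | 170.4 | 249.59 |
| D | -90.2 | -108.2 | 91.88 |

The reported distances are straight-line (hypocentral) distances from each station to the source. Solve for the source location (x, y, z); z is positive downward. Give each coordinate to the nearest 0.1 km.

Each station gives a sphere (x−x_i)² + (y−y_i)² + z² = d_i² (stations at z=0).
Subtracting the A sphere from B and C: z² cancels, leaving linear equations in x and y:
-139.2 x − 341.6 y = 25247.37
-29.2 x + 306.8 y = -7608.02
Solving: x ≈ -97.701, y ≈ -34.097 km (keep extra digits for the depth step; rounded: -97.7, -34.1).
Then from the A sphere: z² = 164.84² − (x − 49.5)² − (y − 17.0)² with x = -97.701, y = -34.097, so z ≈ 53.788 ≈ 53.8 km.

x ≈ -97.7 km, y ≈ -34.1 km, depth ≈ 53.8 km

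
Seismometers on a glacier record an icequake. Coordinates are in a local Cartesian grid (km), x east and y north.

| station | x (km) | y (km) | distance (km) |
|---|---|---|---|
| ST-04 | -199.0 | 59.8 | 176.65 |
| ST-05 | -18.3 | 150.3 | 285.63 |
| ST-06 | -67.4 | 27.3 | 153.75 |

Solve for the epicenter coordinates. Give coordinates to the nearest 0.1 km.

Circle about each station: (x + 199.0)² + (y − 59.8)² = 176.65²; (x + 18.3)² + (y − 150.3)² = 285.63²; (x + 67.4)² + (y − 27.3)² = 153.75².
Subtracting pairs of circle equations eliminates x²+y² and gives linear equations (the radical axes):
361.4 x + 181.0 y = -70631.33
263.2 x − 65.0 y = -30322.83
Solving the 2×2 system: x ≈ -141.7, y ≈ -107.3 km.
Check against ST-04 (with the unrounded x, y): √((x + 199.0)²+(y − 59.8)²) = 176.64 ≈ 176.65 km. ✓

-141.7 km east, -107.3 km north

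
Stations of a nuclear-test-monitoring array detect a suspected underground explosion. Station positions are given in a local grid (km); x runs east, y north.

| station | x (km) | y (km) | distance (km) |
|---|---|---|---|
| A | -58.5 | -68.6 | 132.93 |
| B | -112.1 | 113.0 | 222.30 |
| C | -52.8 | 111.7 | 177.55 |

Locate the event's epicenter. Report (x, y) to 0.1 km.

Circle about each station: (x + 58.5)² + (y + 68.6)² = 132.93²; (x + 112.1)² + (y − 113.0)² = 222.30²; (x + 52.8)² + (y − 111.7)² = 177.55².
Subtracting pairs of circle equations eliminates x²+y² and gives linear equations (the radical axes):
-107.2 x + 363.2 y = -14539.71
11.4 x + 360.6 y = -6717.10
Solving the 2×2 system: x ≈ 65.5, y ≈ -20.7 km.

(65.5, -20.7)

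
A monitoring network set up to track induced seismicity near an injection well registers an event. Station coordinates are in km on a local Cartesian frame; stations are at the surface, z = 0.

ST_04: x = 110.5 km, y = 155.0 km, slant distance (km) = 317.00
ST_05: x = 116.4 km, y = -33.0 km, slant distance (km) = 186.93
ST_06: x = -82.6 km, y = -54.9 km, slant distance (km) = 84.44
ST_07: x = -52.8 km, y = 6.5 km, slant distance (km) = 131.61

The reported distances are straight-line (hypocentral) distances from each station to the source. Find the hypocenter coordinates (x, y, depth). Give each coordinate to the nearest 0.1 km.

Each station gives a sphere (x−x_i)² + (y−y_i)² + z² = d_i² (stations at z=0).
Subtracting the ST_04 sphere from ST_05 and ST_06: z² cancels, leaving linear equations in x and y:
11.8 x − 376.0 y = 43948.89
-386.2 x − 419.8 y = 66960.41
Solving: x ≈ -44.800, y ≈ -118.291 km (keep extra digits for the depth step; rounded: -44.8, -118.3).
Then from the ST_04 sphere: z² = 317.00² − (x − 110.5)² − (y − 155.0)² with x = -44.800, y = -118.291, so z ≈ 41.024 ≈ 41.0 km.

(-44.8, -118.3, 41.0)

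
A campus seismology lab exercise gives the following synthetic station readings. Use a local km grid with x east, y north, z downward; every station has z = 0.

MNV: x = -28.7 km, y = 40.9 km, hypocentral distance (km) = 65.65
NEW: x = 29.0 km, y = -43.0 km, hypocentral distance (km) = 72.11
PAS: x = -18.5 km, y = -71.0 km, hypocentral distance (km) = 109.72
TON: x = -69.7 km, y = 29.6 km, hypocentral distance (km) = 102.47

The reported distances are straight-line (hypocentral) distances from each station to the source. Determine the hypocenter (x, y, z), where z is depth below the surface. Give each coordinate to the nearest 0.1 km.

Each station gives a sphere (x−x_i)² + (y−y_i)² + z² = d_i² (stations at z=0).
Subtracting the MNV sphere from NEW and PAS: z² cancels, leaving linear equations in x and y:
115.4 x − 167.8 y = -696.43
20.4 x − 223.8 y = -4841.81
Solving: x ≈ 29.308, y ≈ 24.306 km (keep extra digits for the depth step; rounded: 29.3, 24.3).
Then from the MNV sphere: z² = 65.65² − (x + 28.7)² − (y − 40.9)² with x = 29.308, y = 24.306, so z ≈ 25.877 ≈ 25.9 km.

x ≈ 29.3 km, y ≈ 24.3 km, depth ≈ 25.9 km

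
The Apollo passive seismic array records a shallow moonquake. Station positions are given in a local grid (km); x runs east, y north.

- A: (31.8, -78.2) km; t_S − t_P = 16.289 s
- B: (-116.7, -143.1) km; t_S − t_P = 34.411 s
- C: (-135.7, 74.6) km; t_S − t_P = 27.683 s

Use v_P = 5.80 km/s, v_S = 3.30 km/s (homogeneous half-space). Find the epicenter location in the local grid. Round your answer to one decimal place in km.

(73.3, 39.4)

Distance from S−P lag: d = Δt · v_P v_S / (v_P − v_S) = Δt · (5.80·3.30)/(5.80−3.30) ≈ 7.6560·Δt.
So d_A = 124.71, d_B = 263.45, d_C = 211.94 km.
Circle about each station: (x − 31.8)² + (y + 78.2)² = 124.71²; (x + 116.7)² + (y + 143.1)² = 263.45²; (x + 135.7)² + (y − 74.6)² = 211.94².
Subtracting the A equation from the B and C equations removes the quadratic terms:
-297.0 x − 129.8 y = -26883.30
-335.0 x + 305.6 y = -12512.81
Solving the 2×2 system: x ≈ 73.3, y ≈ 39.4 km.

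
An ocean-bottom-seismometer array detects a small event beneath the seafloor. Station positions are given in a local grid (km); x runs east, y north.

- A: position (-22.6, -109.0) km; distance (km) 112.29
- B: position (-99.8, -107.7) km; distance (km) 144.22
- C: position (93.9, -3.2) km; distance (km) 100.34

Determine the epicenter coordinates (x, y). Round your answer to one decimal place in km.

Circle about each station: (x + 22.6)² + (y + 109.0)² = 112.29²; (x + 99.8)² + (y + 107.7)² = 144.22²; (x − 93.9)² + (y + 3.2)² = 100.34².
Subtracting the A equation from the B and C equations removes the quadratic terms:
-154.4 x + 2.6 y = 977.21
233.0 x + 211.6 y = -1023.38
Solving the 2×2 system: x ≈ -6.3, y ≈ 2.1 km.
Check against A (with the unrounded x, y): √((x + 22.6)²+(y + 109.0)²) = 112.28 ≈ 112.29 km. ✓

(-6.3, 2.1)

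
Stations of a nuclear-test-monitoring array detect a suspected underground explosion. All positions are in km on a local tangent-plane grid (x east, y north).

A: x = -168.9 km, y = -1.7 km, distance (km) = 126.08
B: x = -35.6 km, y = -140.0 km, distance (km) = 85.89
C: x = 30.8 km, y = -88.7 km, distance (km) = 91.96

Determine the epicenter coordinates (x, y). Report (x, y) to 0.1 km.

-55.3 km east, -56.4 km north

Circle about each station: (x + 168.9)² + (y + 1.7)² = 126.08²; (x + 35.6)² + (y + 140.0)² = 85.89²; (x − 30.8)² + (y + 88.7)² = 91.96².
Subtracting pairs of circle equations eliminates x²+y² and gives linear equations (the radical axes):
266.6 x − 276.6 y = 856.33
399.4 x − 174.0 y = -12274.25
Solving the 2×2 system: x ≈ -55.3, y ≈ -56.4 km.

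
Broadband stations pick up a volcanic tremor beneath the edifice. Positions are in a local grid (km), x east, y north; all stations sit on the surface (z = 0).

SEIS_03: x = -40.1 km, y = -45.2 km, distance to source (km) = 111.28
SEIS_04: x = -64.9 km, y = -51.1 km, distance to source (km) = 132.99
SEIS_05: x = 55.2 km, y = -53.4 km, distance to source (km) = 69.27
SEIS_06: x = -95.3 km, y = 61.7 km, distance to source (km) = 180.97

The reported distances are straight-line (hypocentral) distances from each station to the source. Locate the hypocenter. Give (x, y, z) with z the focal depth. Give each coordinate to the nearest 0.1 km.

Each station gives a sphere (x−x_i)² + (y−y_i)² + z² = d_i² (stations at z=0).
Subtracting the SEIS_03 sphere from SEIS_04 and SEIS_05: z² cancels, leaving linear equations in x and y:
-49.6 x − 11.8 y = -2130.93
190.6 x − 16.4 y = 9832.46
Solving: x ≈ 49.296, y ≈ -26.623 km (keep extra digits for the depth step; rounded: 49.3, -26.6).
Then from the SEIS_03 sphere: z² = 111.28² − (x + 40.1)² − (y + 45.2)² with x = 49.296, y = -26.623, so z ≈ 63.612 ≈ 63.6 km.

x ≈ 49.3 km, y ≈ -26.6 km, depth ≈ 63.6 km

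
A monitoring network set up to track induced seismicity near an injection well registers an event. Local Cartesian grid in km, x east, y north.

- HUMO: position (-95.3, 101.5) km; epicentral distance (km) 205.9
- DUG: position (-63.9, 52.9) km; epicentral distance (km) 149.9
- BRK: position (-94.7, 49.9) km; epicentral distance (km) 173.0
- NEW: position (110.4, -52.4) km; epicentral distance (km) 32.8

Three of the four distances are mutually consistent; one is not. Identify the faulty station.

NEW

Solve using three stations at a time. Using HUMO, DUG, BRK (subtract circle equations pairwise → linear system) gives (x, y) ≈ (51.0, -43.4).
Distances from that point to each station vs reported:
  HUMO: calculated 205.9 vs reported 205.9 → residual 0.0 km
  DUG: calculated 149.9 vs reported 149.9 → residual 0.0 km
  BRK: calculated 173.0 vs reported 173.0 → residual 0.0 km
  NEW: calculated 60.1 vs reported 32.8 → residual 27.3 km
HUMO, DUG, BRK are mutually consistent (residuals ≈ 0); NEW is off by 27.3 km.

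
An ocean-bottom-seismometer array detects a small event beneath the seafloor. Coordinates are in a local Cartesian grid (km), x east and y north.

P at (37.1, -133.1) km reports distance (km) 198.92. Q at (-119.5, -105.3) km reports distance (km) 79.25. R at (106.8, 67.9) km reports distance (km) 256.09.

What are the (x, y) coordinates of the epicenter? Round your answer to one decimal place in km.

Circle about each station: (x − 37.1)² + (y + 133.1)² = 198.92²; (x + 119.5)² + (y + 105.3)² = 79.25²; (x − 106.8)² + (y − 67.9)² = 256.09².
Subtracting pairs of circle equations eliminates x²+y² and gives linear equations (the radical axes):
-313.2 x + 55.6 y = 39564.92
139.4 x + 402.0 y = -29088.29
Solving the 2×2 system: x ≈ -131.1, y ≈ -26.9 km.

(-131.1, -26.9)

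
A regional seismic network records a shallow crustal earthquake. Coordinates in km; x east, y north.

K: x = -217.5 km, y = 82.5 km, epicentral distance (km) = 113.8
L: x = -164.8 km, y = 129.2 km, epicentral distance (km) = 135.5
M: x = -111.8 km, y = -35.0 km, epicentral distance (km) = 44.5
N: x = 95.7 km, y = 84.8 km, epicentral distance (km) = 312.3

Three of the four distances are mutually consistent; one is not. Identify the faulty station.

N

Solve using three stations at a time. Using K, L, M (subtract circle equations pairwise → linear system) gives (x, y) ≈ (-144.5, -4.8).
Distances from that point to each station vs reported:
  K: calculated 113.8 vs reported 113.8 → residual 0.0 km
  L: calculated 135.5 vs reported 135.5 → residual 0.0 km
  M: calculated 44.5 vs reported 44.5 → residual 0.0 km
  N: calculated 256.3 vs reported 312.3 → residual 56.0 km
K, L, M are mutually consistent (residuals ≈ 0); N is off by 56.0 km.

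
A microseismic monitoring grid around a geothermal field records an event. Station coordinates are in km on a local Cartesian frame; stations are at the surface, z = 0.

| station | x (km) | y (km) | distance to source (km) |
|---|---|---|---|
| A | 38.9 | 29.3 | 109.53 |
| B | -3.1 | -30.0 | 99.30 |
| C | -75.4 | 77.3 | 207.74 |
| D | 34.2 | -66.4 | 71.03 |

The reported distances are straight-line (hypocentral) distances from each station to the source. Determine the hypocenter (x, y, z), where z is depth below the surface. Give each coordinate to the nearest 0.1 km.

(71.9, -56.6, 59.4)

Each station gives a sphere (x−x_i)² + (y−y_i)² + z² = d_i² (stations at z=0).
Subtracting the A sphere from B and C: z² cancels, leaving linear equations in x and y:
-84.0 x − 118.6 y = 674.24
-228.6 x + 96.0 y = -21870.34
Solving: x ≈ 71.898, y ≈ -56.608 km (keep extra digits for the depth step; rounded: 71.9, -56.6).
Then from the A sphere: z² = 109.53² − (x − 38.9)² − (y − 29.3)² with x = 71.898, y = -56.608, so z ≈ 59.395 ≈ 59.4 km.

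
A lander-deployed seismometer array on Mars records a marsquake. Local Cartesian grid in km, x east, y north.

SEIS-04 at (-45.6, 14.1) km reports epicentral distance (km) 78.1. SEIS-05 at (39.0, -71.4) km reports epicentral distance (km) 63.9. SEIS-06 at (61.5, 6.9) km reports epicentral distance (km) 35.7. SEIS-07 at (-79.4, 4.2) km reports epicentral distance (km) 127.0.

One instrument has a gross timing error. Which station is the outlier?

SEIS-07

Solve using three stations at a time. Using SEIS-04, SEIS-05, SEIS-06 (subtract circle equations pairwise → linear system) gives (x, y) ≈ (29.2, -8.3).
Distances from that point to each station vs reported:
  SEIS-04: calculated 78.1 vs reported 78.1 → residual 0.0 km
  SEIS-05: calculated 63.9 vs reported 63.9 → residual 0.0 km
  SEIS-06: calculated 35.7 vs reported 35.7 → residual 0.0 km
  SEIS-07: calculated 109.3 vs reported 127.0 → residual 17.7 km
SEIS-04, SEIS-05, SEIS-06 are mutually consistent (residuals ≈ 0); SEIS-07 is off by 17.7 km.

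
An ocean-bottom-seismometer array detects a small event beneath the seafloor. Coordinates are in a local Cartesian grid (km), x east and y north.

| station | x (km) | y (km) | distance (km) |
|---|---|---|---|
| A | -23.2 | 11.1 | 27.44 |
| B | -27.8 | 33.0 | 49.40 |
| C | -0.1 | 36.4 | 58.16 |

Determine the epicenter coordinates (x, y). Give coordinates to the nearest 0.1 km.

-24.7 km east, -16.3 km north

Circle about each station: (x + 23.2)² + (y − 11.1)² = 27.44²; (x + 27.8)² + (y − 33.0)² = 49.40²; (x + 0.1)² + (y − 36.4)² = 58.16².
Subtracting the A equation from the B and C equations removes the quadratic terms:
-9.2 x + 43.8 y = -487.02
46.2 x + 50.6 y = -1966.11
Solving the 2×2 system: x ≈ -24.7, y ≈ -16.3 km.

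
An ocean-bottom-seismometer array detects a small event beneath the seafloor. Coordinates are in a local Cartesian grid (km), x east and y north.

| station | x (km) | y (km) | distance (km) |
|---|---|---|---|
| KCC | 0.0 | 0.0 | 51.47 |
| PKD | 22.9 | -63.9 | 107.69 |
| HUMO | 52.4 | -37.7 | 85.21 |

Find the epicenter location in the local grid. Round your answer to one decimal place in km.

Circle about each station: x² + y² = 51.47²; (x − 22.9)² + (y + 63.9)² = 107.69²; (x − 52.4)² + (y + 37.7)² = 85.21².
Subtracting pairs of circle equations eliminates x²+y² and gives linear equations (the radical axes):
45.8 x − 127.8 y = -4340.36
104.8 x − 75.4 y = -444.53
Solving the 2×2 system: x ≈ 27.2, y ≈ 43.7 km.

27.2 km east, 43.7 km north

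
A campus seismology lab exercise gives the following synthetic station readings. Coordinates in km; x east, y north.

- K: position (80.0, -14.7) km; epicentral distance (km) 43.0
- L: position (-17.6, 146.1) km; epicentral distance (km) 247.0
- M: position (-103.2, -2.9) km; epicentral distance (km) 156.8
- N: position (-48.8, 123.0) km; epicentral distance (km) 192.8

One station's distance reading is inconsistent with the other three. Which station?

L

Solve using three stations at a time. Using K, M, N (subtract circle equations pairwise → linear system) gives (x, y) ≈ (48.2, -43.6).
Distances from that point to each station vs reported:
  K: calculated 43.0 vs reported 43.0 → residual 0.0 km
  L: calculated 200.8 vs reported 247.0 → residual 46.2 km
  M: calculated 156.8 vs reported 156.8 → residual 0.0 km
  N: calculated 192.8 vs reported 192.8 → residual 0.0 km
K, M, N are mutually consistent (residuals ≈ 0); L is off by 46.2 km.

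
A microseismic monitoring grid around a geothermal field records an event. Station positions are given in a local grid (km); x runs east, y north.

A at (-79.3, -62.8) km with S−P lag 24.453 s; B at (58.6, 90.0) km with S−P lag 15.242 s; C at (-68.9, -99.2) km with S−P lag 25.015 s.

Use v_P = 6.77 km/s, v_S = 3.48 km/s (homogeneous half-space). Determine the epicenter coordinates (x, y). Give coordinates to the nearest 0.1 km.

Distance from S−P lag: d = Δt · v_P v_S / (v_P − v_S) = Δt · (6.77·3.48)/(6.77−3.48) ≈ 7.1610·Δt.
So d_A = 175.11, d_B = 109.15, d_C = 179.13 km.
Circle about each station: (x + 79.3)² + (y + 62.8)² = 175.11²; (x − 58.6)² + (y − 90.0)² = 109.15²; (x + 68.9)² + (y + 99.2)² = 179.13².
Subtracting the A equation from the B and C equations removes the quadratic terms:
275.8 x + 305.6 y = 20051.42
20.8 x − 72.8 y = 2931.48
Solving the 2×2 system: x ≈ 89.1, y ≈ -14.8 km.
Check against A (with the unrounded x, y): √((x + 79.3)²+(y + 62.8)²) = 175.12 ≈ 175.11 km. ✓

(89.1, -14.8)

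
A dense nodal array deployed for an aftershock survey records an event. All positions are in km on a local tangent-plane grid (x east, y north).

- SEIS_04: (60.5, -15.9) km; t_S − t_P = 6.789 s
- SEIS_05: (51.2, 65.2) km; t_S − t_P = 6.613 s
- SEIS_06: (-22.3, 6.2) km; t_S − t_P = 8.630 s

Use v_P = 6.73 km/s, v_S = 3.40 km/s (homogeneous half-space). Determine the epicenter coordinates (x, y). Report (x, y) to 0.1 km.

Distance from S−P lag: d = Δt · v_P v_S / (v_P − v_S) = Δt · (6.73·3.40)/(6.73−3.40) ≈ 6.8715·Δt.
So d_SEIS_04 = 46.65, d_SEIS_05 = 45.44, d_SEIS_06 = 59.30 km.
Circle about each station: (x − 60.5)² + (y + 15.9)² = 46.65²; (x − 51.2)² + (y − 65.2)² = 45.44²; (x + 22.3)² + (y − 6.2)² = 59.30².
Subtracting the SEIS_04 equation from the SEIS_05 and SEIS_06 equations removes the quadratic terms:
-18.6 x + 162.2 y = 3070.85
-165.6 x + 44.2 y = -4717.60
Solving the 2×2 system: x ≈ 34.6, y ≈ 22.9 km.

34.6 km east, 22.9 km north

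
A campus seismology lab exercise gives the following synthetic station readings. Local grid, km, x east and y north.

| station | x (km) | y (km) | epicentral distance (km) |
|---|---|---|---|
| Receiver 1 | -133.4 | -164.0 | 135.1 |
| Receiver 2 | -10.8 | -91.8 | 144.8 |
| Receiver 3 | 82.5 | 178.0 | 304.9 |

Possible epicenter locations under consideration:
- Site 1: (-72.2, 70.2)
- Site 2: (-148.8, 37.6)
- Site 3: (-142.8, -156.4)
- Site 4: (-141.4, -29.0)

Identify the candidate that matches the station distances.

For each candidate, compare |candidate − station| to the reported distance:
Site 1: residuals Receiver 1 107.0, Receiver 2 28.4, Receiver 3 116.3 → max 116.3 km
Site 2: residuals Receiver 1 67.1, Receiver 2 44.4, Receiver 3 34.3 → max 67.1 km
Site 3: residuals Receiver 1 123.0, Receiver 2 2.2, Receiver 3 98.3 → max 123.0 km
Site 4: residuals Receiver 1 0.1, Receiver 2 0.1, Receiver 3 0.0 → max 0.1 km
Only Site 4 has all residuals ≈ 0.

Site 4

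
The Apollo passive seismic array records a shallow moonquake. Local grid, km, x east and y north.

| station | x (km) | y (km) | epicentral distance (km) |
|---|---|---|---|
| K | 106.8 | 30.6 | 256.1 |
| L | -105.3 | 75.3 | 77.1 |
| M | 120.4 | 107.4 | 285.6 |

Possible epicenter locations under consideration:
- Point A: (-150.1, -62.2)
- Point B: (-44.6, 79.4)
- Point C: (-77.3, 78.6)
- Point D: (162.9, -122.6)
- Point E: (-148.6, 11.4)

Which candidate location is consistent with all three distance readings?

Point E

For each candidate, compare |candidate − station| to the reported distance:
Point A: residuals K 17.0, L 67.5, M 33.7 → max 67.5 km
Point B: residuals K 97.0, L 16.3, M 118.2 → max 118.2 km
Point C: residuals K 65.8, L 48.9, M 85.8 → max 85.8 km
Point D: residuals K 93.0, L 256.2, M 51.7 → max 256.2 km
Point E: residuals K 0.0, L 0.1, M 0.0 → max 0.1 km
Only Point E has all residuals ≈ 0.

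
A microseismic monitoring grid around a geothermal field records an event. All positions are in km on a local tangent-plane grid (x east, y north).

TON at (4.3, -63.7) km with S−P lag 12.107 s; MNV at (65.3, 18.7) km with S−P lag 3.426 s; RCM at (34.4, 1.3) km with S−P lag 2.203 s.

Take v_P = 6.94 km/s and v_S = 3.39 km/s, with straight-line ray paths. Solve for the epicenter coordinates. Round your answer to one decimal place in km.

Distance from S−P lag: d = Δt · v_P v_S / (v_P − v_S) = Δt · (6.94·3.39)/(6.94−3.39) ≈ 6.6272·Δt.
So d_TON = 80.24, d_MNV = 22.70, d_RCM = 14.60 km.
Circle about each station: (x − 4.3)² + (y + 63.7)² = 80.24²; (x − 65.3)² + (y − 18.7)² = 22.70²; (x − 34.4)² + (y − 1.3)² = 14.60².
Subtracting the TON equation from the MNV and RCM equations removes the quadratic terms:
122.0 x + 164.8 y = 6460.77
60.2 x + 130.0 y = 3334.17
Solving the 2×2 system: x ≈ 48.9, y ≈ 3.0 km.

48.9 km east, 3.0 km north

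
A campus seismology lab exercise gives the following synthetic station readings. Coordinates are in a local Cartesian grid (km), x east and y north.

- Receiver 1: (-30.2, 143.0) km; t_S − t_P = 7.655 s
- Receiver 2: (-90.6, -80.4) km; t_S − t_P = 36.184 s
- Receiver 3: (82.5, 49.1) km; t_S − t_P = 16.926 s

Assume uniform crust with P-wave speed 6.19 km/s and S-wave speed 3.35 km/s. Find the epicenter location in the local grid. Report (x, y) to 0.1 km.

Distance from S−P lag: d = Δt · v_P v_S / (v_P − v_S) = Δt · (6.19·3.35)/(6.19−3.35) ≈ 7.3016·Δt.
So d_Receiver 1 = 55.89, d_Receiver 2 = 264.20, d_Receiver 3 = 123.59 km.
Circle about each station: (x + 30.2)² + (y − 143.0)² = 55.89²; (x + 90.6)² + (y + 80.4)² = 264.20²; (x − 82.5)² + (y − 49.1)² = 123.59².
Subtracting pairs of circle equations eliminates x²+y² and gives linear equations (the radical axes):
-120.8 x − 446.8 y = -73366.47
225.4 x − 187.8 y = -24294.78
Solving the 2×2 system: x ≈ 23.7, y ≈ 157.8 km.
Check against Receiver 1 (with the unrounded x, y): √((x + 30.2)²+(y − 143.0)²) = 55.89 ≈ 55.89 km. ✓

23.7 km east, 157.8 km north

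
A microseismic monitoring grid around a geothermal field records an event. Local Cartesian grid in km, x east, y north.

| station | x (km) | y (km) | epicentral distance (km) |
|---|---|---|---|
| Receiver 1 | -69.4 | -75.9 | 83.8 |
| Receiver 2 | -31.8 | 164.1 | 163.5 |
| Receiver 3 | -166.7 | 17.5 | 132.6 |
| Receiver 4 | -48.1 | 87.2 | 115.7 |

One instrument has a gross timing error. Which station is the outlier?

Solve using three stations at a time. Using Receiver 1, Receiver 2, Receiver 3 (subtract circle equations pairwise → linear system) gives (x, y) ≈ (-35.2, 0.6).
Distances from that point to each station vs reported:
  Receiver 1: calculated 83.8 vs reported 83.8 → residual 0.0 km
  Receiver 2: calculated 163.5 vs reported 163.5 → residual 0.0 km
  Receiver 3: calculated 132.6 vs reported 132.6 → residual 0.0 km
  Receiver 4: calculated 87.5 vs reported 115.7 → residual 28.2 km
Receiver 1, Receiver 2, Receiver 3 are mutually consistent (residuals ≈ 0); Receiver 4 is off by 28.2 km.

Receiver 4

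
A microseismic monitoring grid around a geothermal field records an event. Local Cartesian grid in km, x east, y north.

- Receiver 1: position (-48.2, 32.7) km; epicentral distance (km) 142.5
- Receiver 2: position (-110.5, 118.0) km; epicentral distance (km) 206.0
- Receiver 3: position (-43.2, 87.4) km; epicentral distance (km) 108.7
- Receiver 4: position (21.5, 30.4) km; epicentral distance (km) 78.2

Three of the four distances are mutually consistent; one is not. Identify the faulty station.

Solve using three stations at a time. Using Receiver 1, Receiver 2, Receiver 4 (subtract circle equations pairwise → linear system) gives (x, y) ≈ (89.7, 69.1).
Distances from that point to each station vs reported:
  Receiver 1: calculated 142.6 vs reported 142.5 → residual 0.1 km
  Receiver 2: calculated 206.1 vs reported 206.0 → residual 0.1 km
  Receiver 3: calculated 134.1 vs reported 108.7 → residual 25.4 km
  Receiver 4: calculated 78.4 vs reported 78.2 → residual 0.2 km
Receiver 1, Receiver 2, Receiver 4 are mutually consistent (residuals ≈ 0); Receiver 3 is off by 25.4 km.

Receiver 3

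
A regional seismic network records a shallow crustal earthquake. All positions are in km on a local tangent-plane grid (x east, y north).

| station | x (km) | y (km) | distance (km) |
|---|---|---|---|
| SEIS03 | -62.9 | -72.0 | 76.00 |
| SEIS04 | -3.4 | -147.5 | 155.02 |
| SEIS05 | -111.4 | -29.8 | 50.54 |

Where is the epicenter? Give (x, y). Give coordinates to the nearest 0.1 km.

Circle about each station: (x + 62.9)² + (y + 72.0)² = 76.00²; (x + 3.4)² + (y + 147.5)² = 155.02²; (x + 111.4)² + (y + 29.8)² = 50.54².
Subtracting the SEIS03 equation from the SEIS04 and SEIS05 equations removes the quadratic terms:
119.0 x − 151.0 y = -5627.80
-97.0 x + 84.4 y = 7379.30
Solving the 2×2 system: x ≈ -138.9, y ≈ -72.2 km.

x ≈ -138.9 km, y ≈ -72.2 km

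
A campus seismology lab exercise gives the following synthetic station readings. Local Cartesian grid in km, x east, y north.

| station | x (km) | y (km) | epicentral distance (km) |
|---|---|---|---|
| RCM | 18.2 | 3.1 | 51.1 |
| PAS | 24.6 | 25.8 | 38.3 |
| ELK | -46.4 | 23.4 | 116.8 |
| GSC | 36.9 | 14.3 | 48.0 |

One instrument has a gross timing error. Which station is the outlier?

PAS

Solve using three stations at a time. Using RCM, ELK, GSC (subtract circle equations pairwise → linear system) gives (x, y) ≈ (58.1, -28.6).
Distances from that point to each station vs reported:
  RCM: calculated 51.0 vs reported 51.1 → residual 0.1 km
  PAS: calculated 63.9 vs reported 38.3 → residual 25.6 km
  ELK: calculated 116.8 vs reported 116.8 → residual 0.0 km
  GSC: calculated 47.9 vs reported 48.0 → residual 0.1 km
RCM, ELK, GSC are mutually consistent (residuals ≈ 0); PAS is off by 25.6 km.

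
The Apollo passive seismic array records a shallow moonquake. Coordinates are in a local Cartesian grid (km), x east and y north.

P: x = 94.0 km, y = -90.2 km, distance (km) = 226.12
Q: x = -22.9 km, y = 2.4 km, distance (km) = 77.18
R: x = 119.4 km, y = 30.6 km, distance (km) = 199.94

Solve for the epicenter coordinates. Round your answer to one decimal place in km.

Circle about each station: (x − 94.0)² + (y + 90.2)² = 226.12²; (x + 22.9)² + (y − 2.4)² = 77.18²; (x − 119.4)² + (y − 30.6)² = 199.94².
Subtracting the P equation from the Q and R equations removes the quadratic terms:
-233.8 x + 185.2 y = 28731.63
50.8 x + 241.6 y = 9374.93
Solving the 2×2 system: x ≈ -79.0, y ≈ 55.4 km.
Check against P (with the unrounded x, y): √((x − 94.0)²+(y + 90.2)²) = 226.12 ≈ 226.12 km. ✓

x ≈ -79.0 km, y ≈ 55.4 km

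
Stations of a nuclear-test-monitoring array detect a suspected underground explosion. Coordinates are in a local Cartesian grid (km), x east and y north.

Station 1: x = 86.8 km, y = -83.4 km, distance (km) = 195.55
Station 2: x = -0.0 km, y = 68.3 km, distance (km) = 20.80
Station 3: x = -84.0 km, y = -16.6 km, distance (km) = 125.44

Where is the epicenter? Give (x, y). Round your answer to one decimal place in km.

(-11.4, 85.7)

Circle about each station: (x − 86.8)² + (y + 83.4)² = 195.55²; x² + (y − 68.3)² = 20.80²; (x + 84.0)² + (y + 16.6)² = 125.44².
Subtracting the Station 1 equation from the Station 2 and Station 3 equations removes the quadratic terms:
-173.6 x + 303.4 y = 27982.25
-341.6 x + 133.6 y = 15346.37
Solving the 2×2 system: x ≈ -11.4, y ≈ 85.7 km.
Check against Station 1 (with the unrounded x, y): √((x − 86.8)²+(y + 83.4)²) = 195.55 ≈ 195.55 km. ✓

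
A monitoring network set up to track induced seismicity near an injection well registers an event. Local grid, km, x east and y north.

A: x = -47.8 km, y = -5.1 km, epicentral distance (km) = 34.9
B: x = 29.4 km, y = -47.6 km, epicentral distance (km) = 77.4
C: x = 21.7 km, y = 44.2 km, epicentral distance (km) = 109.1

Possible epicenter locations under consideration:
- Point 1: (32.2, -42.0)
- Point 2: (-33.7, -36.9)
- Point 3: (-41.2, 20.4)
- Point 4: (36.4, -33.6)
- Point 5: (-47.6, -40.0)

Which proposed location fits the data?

Point 5

For each candidate, compare |candidate − station| to the reported distance:
Point 1: residuals A 53.2, B 71.1, C 22.3 → max 71.1 km
Point 2: residuals A 0.1, B 13.4, C 10.9 → max 13.4 km
Point 3: residuals A 8.6, B 20.6, C 41.8 → max 41.8 km
Point 4: residuals A 54.0, B 61.7, C 29.9 → max 61.7 km
Point 5: residuals A 0.0, B 0.0, C 0.0 → max 0.0 km
Only Point 5 has all residuals ≈ 0.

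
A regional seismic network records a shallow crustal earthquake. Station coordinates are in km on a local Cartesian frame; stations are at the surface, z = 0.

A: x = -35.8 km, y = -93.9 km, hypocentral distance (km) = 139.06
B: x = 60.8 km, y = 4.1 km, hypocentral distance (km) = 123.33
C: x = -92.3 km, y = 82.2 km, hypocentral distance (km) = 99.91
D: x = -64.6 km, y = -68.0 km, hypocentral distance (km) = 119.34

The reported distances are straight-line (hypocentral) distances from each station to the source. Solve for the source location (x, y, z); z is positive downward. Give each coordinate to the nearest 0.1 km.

Each station gives a sphere (x−x_i)² + (y−y_i)² + z² = d_i² (stations at z=0).
Subtracting the A sphere from B and C: z² cancels, leaving linear equations in x and y:
193.2 x + 196.0 y = -2258.01
-113.0 x + 352.2 y = 14532.96
Solving: x ≈ -40.399, y ≈ 28.302 km (keep extra digits for the depth step; rounded: -40.4, 28.3).
Then from the A sphere: z² = 139.06² − (x + 35.8)² − (y + 93.9)² with x = -40.399, y = 28.302, so z ≈ 66.206 ≈ 66.2 km.
Check against D (with the unrounded solution): distance 119.34 ≈ 119.34 km. ✓

(-40.4, 28.3, 66.2)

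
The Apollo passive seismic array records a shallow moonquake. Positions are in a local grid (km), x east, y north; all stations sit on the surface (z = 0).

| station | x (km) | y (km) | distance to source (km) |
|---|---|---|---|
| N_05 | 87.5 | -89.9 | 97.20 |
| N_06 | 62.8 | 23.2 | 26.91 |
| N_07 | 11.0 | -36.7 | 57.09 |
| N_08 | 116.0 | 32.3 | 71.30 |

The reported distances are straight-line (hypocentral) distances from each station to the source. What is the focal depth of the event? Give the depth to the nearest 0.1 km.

Each station gives a sphere (x−x_i)² + (y−y_i)² + z² = d_i² (stations at z=0).
Subtracting the N_05 sphere from N_06 and N_07: z² cancels, leaving linear equations in x and y:
-49.4 x + 226.2 y = -2532.49
-153.0 x + 106.4 y = -8081.80
Solving: x ≈ 53.101, y ≈ 0.401 km (keep extra digits for the depth step; rounded: 53.1, 0.4).
Then from the N_05 sphere: z² = 97.20² − (x − 87.5)² − (y + 89.9)² with x = 53.101, y = 0.401, so z ≈ 10.501 ≈ 10.5 km.

z ≈ 10.5 km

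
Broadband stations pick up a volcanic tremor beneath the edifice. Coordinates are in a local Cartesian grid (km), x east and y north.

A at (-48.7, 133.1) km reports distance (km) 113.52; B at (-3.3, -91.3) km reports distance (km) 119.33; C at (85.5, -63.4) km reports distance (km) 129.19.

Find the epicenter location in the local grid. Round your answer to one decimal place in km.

x ≈ -5.8 km, y ≈ 28.0 km

Circle about each station: (x + 48.7)² + (y − 133.1)² = 113.52²; (x + 3.3)² + (y + 91.3)² = 119.33²; (x − 85.5)² + (y + 63.4)² = 129.19².
Subtracting the A equation from the B and C equations removes the quadratic terms:
90.8 x − 448.8 y = -13093.58
268.4 x − 393.0 y = -12560.76
Solving the 2×2 system: x ≈ -5.8, y ≈ 28.0 km.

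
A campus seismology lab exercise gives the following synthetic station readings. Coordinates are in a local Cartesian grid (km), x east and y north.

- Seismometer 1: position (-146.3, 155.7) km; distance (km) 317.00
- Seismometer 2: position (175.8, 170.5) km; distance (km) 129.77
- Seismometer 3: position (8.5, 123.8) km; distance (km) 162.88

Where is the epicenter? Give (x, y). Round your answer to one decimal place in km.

x ≈ 150.1 km, y ≈ 43.3 km

Circle about each station: (x + 146.3)² + (y − 155.7)² = 317.00²; (x − 175.8)² + (y − 170.5)² = 129.77²; (x − 8.5)² + (y − 123.8)² = 162.88².
Subtracting pairs of circle equations eliminates x²+y² and gives linear equations (the radical axes):
644.2 x + 29.6 y = 97978.46
309.6 x − 63.8 y = 43711.62
Solving the 2×2 system: x ≈ 150.1, y ≈ 43.3 km.
Check against Seismometer 1 (with the unrounded x, y): √((x + 146.3)²+(y − 155.7)²) = 317.01 ≈ 317.00 km. ✓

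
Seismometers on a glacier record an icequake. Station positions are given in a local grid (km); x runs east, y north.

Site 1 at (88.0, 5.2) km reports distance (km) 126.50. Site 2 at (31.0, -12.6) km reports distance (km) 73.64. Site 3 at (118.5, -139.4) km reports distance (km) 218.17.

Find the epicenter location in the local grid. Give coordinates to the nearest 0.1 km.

x ≈ -38.3 km, y ≈ 12.3 km

Circle about each station: (x − 88.0)² + (y − 5.2)² = 126.50²; (x − 31.0)² + (y + 12.6)² = 73.64²; (x − 118.5)² + (y + 139.4)² = 218.17².
Subtracting the Site 1 equation from the Site 2 and Site 3 equations removes the quadratic terms:
-114.0 x − 35.6 y = 3928.12
61.0 x − 289.2 y = -5892.33
Solving the 2×2 system: x ≈ -38.3, y ≈ 12.3 km.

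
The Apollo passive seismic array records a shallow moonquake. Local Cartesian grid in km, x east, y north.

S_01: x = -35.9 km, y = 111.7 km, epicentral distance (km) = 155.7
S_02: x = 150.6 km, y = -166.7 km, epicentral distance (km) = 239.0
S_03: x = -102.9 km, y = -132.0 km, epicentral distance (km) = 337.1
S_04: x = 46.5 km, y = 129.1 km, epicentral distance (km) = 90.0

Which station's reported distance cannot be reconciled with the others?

Solve using three stations at a time. Using S_01, S_02, S_04 (subtract circle equations pairwise → linear system) gives (x, y) ≈ (114.0, 69.5).
Distances from that point to each station vs reported:
  S_01: calculated 155.7 vs reported 155.7 → residual 0.0 km
  S_02: calculated 239.0 vs reported 239.0 → residual 0.0 km
  S_03: calculated 296.1 vs reported 337.1 → residual 41.0 km
  S_04: calculated 90.0 vs reported 90.0 → residual 0.0 km
S_01, S_02, S_04 are mutually consistent (residuals ≈ 0); S_03 is off by 41.0 km.

S_03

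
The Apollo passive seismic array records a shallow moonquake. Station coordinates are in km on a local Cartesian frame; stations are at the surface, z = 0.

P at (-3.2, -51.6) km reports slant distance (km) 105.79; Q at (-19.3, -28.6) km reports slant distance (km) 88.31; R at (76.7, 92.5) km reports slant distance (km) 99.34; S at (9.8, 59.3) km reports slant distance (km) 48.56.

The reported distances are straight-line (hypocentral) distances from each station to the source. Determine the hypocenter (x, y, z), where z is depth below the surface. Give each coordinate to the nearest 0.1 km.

Each station gives a sphere (x−x_i)² + (y−y_i)² + z² = d_i² (stations at z=0).
Subtracting the P sphere from Q and R: z² cancels, leaving linear equations in x and y:
-32.2 x + 46.0 y = 1910.52
159.8 x + 288.2 y = 13089.43
Solving: x ≈ 3.097, y ≈ 43.701 km (keep extra digits for the depth step; rounded: 3.1, 43.7).
Then from the P sphere: z² = 105.79² − (x + 3.2)² − (y + 51.6)² with x = 3.097, y = 43.701, so z ≈ 45.493 ≈ 45.5 km.
Check against S (with the unrounded solution): distance 48.56 ≈ 48.56 km. ✓

(3.1, 43.7, 45.5)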